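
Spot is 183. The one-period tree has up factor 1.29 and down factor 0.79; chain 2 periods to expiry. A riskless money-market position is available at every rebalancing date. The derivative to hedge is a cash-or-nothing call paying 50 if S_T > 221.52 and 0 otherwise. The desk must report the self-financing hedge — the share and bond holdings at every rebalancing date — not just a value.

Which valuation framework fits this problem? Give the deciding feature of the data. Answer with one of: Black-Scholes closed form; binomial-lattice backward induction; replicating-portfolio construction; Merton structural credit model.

framework: replicating-portfolio construction

Key observation: what is demanded is not a single number but the (Δ, B) position at each node of the 1.29/0.79 tree starting at 183; constructing those positions is the replicating-portfolio method.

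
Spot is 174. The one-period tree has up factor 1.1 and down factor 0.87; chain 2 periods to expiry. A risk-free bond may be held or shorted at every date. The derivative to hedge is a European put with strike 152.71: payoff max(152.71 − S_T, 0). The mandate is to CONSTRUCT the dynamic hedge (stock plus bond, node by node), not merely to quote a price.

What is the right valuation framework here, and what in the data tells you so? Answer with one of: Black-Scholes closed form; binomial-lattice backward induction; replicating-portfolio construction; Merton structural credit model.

framework: replicating-portfolio construction

Key observation: what is demanded is not a single number but the (Δ, B) position at each node of the 1.1/0.87 tree starting at 174; constructing those positions is the replicating-portfolio method.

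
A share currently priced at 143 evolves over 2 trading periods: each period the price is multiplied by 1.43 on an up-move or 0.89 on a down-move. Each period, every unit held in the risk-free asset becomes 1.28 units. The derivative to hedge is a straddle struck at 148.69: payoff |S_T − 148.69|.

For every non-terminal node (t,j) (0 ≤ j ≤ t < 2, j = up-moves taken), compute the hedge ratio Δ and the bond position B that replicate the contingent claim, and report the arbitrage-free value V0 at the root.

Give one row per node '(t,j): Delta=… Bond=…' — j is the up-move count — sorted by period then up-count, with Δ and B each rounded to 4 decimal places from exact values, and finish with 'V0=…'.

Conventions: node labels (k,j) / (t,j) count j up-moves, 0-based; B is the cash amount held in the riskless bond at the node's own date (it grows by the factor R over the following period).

(0,0): Delta=0.8009 Bond=-58.9482
(1,0): Delta=-0.0308 Bond=30.3931
(1,1): Delta=1.0000 Bond=-116.1641
V0=55.5830

Arbitrage-free pricing uses the up-move probability p* = (R−d)/(u−d) = 0.7222, discounting each step at R = 1.28.
Terminal payoffs: V(2,0)=35.4197, V(2,1)=33.3061, V(2,2)=143.7307
  t=1,j=0: stock 127.2700 → up 181.9961 (V=33.3061), down 113.2703 (V=35.4197). Price 26.4791; hedge Δ=-0.0308, bond B=30.3931.
  t=1,j=1: stock 204.4900 → up 292.4207 (V=143.7307), down 181.9961 (V=33.3061). Price 88.3259; hedge Δ=1.0000, bond B=-116.1641.
  t=0,j=0: stock 143.0000 → up 204.4900 (V=88.3259), down 127.2700 (V=26.4791). Price 55.5830; hedge Δ=0.8009, bond B=-58.9482.
As a check, the time-0 holding Δ(0,0)·S0 + B(0,0) comes to 55.5830 — exactly V0.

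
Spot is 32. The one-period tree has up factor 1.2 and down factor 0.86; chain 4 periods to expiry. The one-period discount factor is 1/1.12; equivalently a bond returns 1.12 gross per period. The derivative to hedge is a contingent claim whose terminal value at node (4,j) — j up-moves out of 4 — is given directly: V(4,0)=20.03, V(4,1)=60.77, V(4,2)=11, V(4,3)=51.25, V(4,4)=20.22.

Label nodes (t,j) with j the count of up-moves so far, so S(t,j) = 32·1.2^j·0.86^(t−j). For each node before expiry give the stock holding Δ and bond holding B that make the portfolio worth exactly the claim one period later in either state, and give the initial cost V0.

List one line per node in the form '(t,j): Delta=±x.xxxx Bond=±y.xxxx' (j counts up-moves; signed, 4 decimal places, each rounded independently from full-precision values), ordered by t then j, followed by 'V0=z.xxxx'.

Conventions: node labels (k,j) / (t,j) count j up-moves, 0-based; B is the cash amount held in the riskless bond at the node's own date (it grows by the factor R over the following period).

(0,0): Delta=-0.1997 Bond=27.4277
(1,0): Delta=0.6716 Bond=6.7423
(1,1): Delta=-0.3918 Bond=38.0965
(2,0): Delta=-3.1593 Bond=98.2186
(2,1): Delta=1.5163 Bond=-20.3462
(2,2): Delta=-0.8126 Bond=62.0570
(3,0): Delta=5.8870 Bond=-74.1234
(3,1): Delta=-5.1542 Bond=166.6597
(3,2): Delta=2.9873 Bond=-81.0793
(3,3): Delta=-1.6505 Bond=115.8372
V0=21.0382

Under the risk-neutral measure, an up-move has probability p* = (R−d)/(u−d) = 0.7647 and values discount at R = 1.12.
Terminal payoffs: V(4,0)=20.0300, V(4,1)=60.7700, V(4,2)=11.0000, V(4,3)=51.2500, V(4,4)=20.2200
  t=3,j=0: stock 20.3538 → up 24.4246 (V=60.7700), down 17.5043 (V=20.0300). Price 45.7001; hedge Δ=5.8870, bond B=-74.1234.
  t=3,j=1: stock 28.4006 → up 34.0808 (V=11.0000), down 24.4246 (V=60.7700). Price 20.2773; hedge Δ=-5.1542, bond B=166.6597.
  t=3,j=2: stock 39.6288 → up 47.5546 (V=51.2500), down 34.0808 (V=11.0000). Price 37.3030; hedge Δ=2.9873, bond B=-81.0793.
  t=3,j=3: stock 55.2960 → up 66.3552 (V=20.2200), down 47.5546 (V=51.2500). Price 24.5725; hedge Δ=-1.6505, bond B=115.8372.
  t=2,j=0: stock 23.6672 → up 28.4006 (V=20.2773), down 20.3538 (V=45.7001). Price 23.4457; hedge Δ=-3.1593, bond B=98.2186.
  t=2,j=1: stock 33.0240 → up 39.6288 (V=37.3030), down 28.4006 (V=20.2773). Price 29.7295; hedge Δ=1.5163, bond B=-20.3462.
  t=2,j=2: stock 46.0800 → up 55.2960 (V=24.5725), down 39.6288 (V=37.3030). Price 24.6142; hedge Δ=-0.8126, bond B=62.0570.
  t=1,j=0: stock 27.5200 → up 33.0240 (V=29.7295), down 23.6672 (V=23.4457). Price 25.2240; hedge Δ=0.6716, bond B=6.7423.
  t=1,j=1: stock 38.4000 → up 46.0800 (V=24.6142), down 33.0240 (V=29.7295). Price 23.0516; hedge Δ=-0.3918, bond B=38.0965.
  t=0,j=0: stock 32.0000 → up 38.4000 (V=23.0516), down 27.5200 (V=25.2240). Price 21.0382; hedge Δ=-0.1997, bond B=27.4277.
Check: Δ(0,0)·S0 + B(0,0) = 21.0382 = V0.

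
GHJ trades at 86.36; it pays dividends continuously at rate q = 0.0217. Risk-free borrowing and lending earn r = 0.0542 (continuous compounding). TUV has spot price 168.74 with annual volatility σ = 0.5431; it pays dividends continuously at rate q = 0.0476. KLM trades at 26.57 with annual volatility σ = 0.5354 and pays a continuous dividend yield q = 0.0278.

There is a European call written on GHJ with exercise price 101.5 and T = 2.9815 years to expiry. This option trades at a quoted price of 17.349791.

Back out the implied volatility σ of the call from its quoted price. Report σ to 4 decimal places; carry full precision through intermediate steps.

At σ = 0.3514 the Black–Scholes value reproduces the quote:
σ√T = 0.3514·√2.9815 = 0.606763
d₁ = (ln(S/K) + (r−q+σ²/2)T) / (σ√T) = (ln(86.36/101.5) + (0.0542−0.0217+0.3514²/2)·2.9815) / 0.606763 = (-0.161534 + 0.280979) / 0.606763 = 0.196857
d₂ = d₁ − σ√T = 0.196857 − 0.606763 = -0.409907
e^{−rT} = 0.850784
e^{−qT} = 0.937350
N(d₁) = 0.578030,  N(d₂) = 0.340937
V = S·e^{−qT}·N(d₁) − K·e^{−rT}·N(d₂) = 46.791273 − 29.441483 = 17.349791 (matching the quote); vega is positive throughout, so no other σ reproduces this price

sigma = 0.3514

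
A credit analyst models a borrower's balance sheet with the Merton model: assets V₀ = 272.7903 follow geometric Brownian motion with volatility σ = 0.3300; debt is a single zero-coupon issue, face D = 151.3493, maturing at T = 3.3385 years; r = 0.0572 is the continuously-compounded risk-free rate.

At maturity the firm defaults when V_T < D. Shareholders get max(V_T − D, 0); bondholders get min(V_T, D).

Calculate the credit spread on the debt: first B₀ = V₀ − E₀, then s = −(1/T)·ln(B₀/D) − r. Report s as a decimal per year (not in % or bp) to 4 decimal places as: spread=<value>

Equity is a call on the firm's assets struck at D = 151.3493:
d₁ = [ln(V₀/D) + (r + σ²/2)T] / (σ√T)
   = [ln(272.7903/151.3493) + (0.0572 + 0.5·0.3300²)·3.3385] / (0.3300·√3.3385)
   = [0.589113 + 0.372744] / 0.602962 = 1.595220
d₂ = d₁ − σ√T = 1.595220 − 0.602962 = 0.992259
N(d₁) = 0.944669,  N(d₂) = 0.839464,  e^(−rT) = 0.826164
E₀ = V₀·N(d₁) − D·e^(−rT)·N(d₂)
   = 272.7903·0.944669 − 151.3493·0.826164·0.839464 = 152.730360
B₀ = V₀ − E₀ = 272.7903 − 152.730360 = 120.059940
spread = −(1/T)·ln(B₀/D) − r = −(1/3.3385)·ln(120.059940/151.3493) − 0.0572 = 0.01217226

spread=0.0122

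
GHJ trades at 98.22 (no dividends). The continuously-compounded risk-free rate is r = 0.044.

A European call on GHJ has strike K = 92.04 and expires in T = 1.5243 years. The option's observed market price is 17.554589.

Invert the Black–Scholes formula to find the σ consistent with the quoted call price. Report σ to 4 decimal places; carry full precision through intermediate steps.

sigma = 0.2295

At σ = 0.2295 the Black–Scholes value reproduces the quote:
σ√T = 0.2295·√1.5243 = 0.283347
d₁ = (ln(S/K) + (r+σ²/2)T) / (σ√T) = (ln(98.22/92.04) + (0.044+0.2295²/2)·1.5243) / 0.283347 = (0.064987 + 0.107212) / 0.283347 = 0.607731
d₂ = d₁ − σ√T = 0.607731 − 0.283347 = 0.324384
e^{−rT} = 0.935130
N(d₁) = 0.728317,  N(d₂) = 0.627176
V = S·N(d₁) − K·e^{−rT}·N(d₂) = 71.535295 − 53.980706 = 17.554589 (the quoted price), and the Black–Scholes price is strictly increasing in σ, so σ is unique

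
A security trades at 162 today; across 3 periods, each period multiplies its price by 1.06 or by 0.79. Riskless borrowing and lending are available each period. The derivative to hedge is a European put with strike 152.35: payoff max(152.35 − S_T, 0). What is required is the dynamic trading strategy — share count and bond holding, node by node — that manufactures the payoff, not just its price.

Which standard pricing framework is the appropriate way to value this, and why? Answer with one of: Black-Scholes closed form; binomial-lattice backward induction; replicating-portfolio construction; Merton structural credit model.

framework: replicating-portfolio construction

Key observation: since the answer must list Δ and B at each node of the 1.06/0.79 lattice on 162, the replicating-portfolio method — solving the two-state system at every node — is the one that applies.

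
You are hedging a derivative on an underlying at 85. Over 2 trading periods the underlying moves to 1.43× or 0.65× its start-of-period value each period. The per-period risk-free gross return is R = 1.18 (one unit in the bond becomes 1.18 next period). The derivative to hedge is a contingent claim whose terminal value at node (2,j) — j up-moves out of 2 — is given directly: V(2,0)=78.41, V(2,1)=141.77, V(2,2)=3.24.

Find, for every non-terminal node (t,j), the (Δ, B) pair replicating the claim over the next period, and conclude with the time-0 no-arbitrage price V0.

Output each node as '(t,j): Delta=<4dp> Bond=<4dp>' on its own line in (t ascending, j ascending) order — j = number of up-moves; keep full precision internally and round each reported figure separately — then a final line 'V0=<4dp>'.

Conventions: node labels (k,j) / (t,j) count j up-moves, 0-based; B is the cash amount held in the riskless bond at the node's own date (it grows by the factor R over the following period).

Risk-neutral probability p* = (R−d)/(u−d) = (1.18−0.65)/(1.43−0.65) = 0.6795.
Expiry values: V(2,0)=78.4100, V(2,1)=141.7700, V(2,2)=3.2400
(1,0): S=55.2500. Δ = (V_up−V_dn)/(S_up−S_dn) = (141.7700−78.4100)/(79.0075−35.9125) = 1.4702. V = [p*·141.7700 + (1−p*)·78.4100]/1.18 = 102.9342. B = V − Δ·S = 21.7034.
(1,1): S=121.5500. Δ = (V_up−V_dn)/(S_up−S_dn) = (3.2400−141.7700)/(173.8165−79.0075) = -1.4611. V = [p*·3.2400 + (1−p*)·141.7700]/1.18 = 40.3734. B = V − Δ·S = 217.9760.
(0,0): S=85.0000. Δ = (V_up−V_dn)/(S_up−S_dn) = (40.3734−102.9342)/(121.5500−55.2500) = -0.9436. V = [p*·40.3734 + (1−p*)·102.9342]/1.18 = 51.2076. B = V − Δ·S = 131.4136.
Verification: the root portfolio costs Δ(0,0)·S0 + B(0,0) = 51.2076, matching V0.

(0,0): Delta=-0.9436 Bond=131.4136
(1,0): Delta=1.4702 Bond=21.7034
(1,1): Delta=-1.4611 Bond=217.9760
V0=51.2076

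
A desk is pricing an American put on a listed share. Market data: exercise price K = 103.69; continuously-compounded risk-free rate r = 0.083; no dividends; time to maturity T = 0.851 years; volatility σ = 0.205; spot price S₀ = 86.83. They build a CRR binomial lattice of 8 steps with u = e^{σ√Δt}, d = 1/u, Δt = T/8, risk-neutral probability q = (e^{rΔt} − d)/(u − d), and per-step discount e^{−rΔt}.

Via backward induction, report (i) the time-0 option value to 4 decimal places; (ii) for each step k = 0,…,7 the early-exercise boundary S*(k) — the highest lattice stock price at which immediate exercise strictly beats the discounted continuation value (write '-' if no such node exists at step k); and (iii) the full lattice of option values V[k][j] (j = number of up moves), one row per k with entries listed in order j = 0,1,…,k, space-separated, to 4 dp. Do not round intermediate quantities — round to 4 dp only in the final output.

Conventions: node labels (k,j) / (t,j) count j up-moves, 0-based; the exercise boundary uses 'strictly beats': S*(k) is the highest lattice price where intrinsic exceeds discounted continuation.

price = 16.8600
boundary = 86.8300 81.2143 86.8300 81.2143 86.8300 92.8340 86.8300 92.8340
tree:
16.8600
22.4757 11.3547
27.7282 16.8600 7.0256
32.6411 22.4757 11.0960 3.8026
37.2362 27.7282 16.8600 6.5507 1.6115
41.5340 32.6411 22.4757 10.8560 3.1277 0.3949
45.5540 37.2362 27.7282 16.8600 5.9261 0.8844 0.0000
49.3139 41.5340 32.6411 22.4757 10.8560 1.9809 0.0000 0.0000
52.8307 45.5540 37.2362 27.7282 16.8600 4.4368 0.0000 0.0000 0.0000

Δt=0.10637, u=1.06915, d=0.93533, q=0.54956, disc=e^(-rΔt)=0.99121
k=8 terminal: V=max(K-S,0) → 52.8307 45.5540 37.2362 27.7282 16.8600 4.4368 0.0000 0.0000 0.0000
k=7: j=0 S=54.3761 intr=49.3139 cont=48.4025 V=49.3139[EX]; j=1 S=62.1560 intr=41.5340 cont=40.6226 V=41.5340[EX]; j=2 S=71.0489 intr=32.6411 cont=31.7296 V=32.6411[EX]; j=3 S=81.2143 intr=22.4757 cont=21.5643 V=22.4757[EX]; j=4 S=92.8340 intr=10.8560 cont=9.9445 V=10.8560[EX]; j=5 S=106.1163 intr=0.0000 cont=1.9809 V=1.9809[hold]; j=6 S=121.2989 intr=0.0000 cont=0.0000 V=0.0000[hold]; j=7 S=138.6538 intr=0.0000 cont=0.0000 V=0.0000[hold]  S*(7)=92.8340
k=6: j=0 S=58.1360 intr=45.5540 cont=44.6425 V=45.5540[EX]; j=1 S=66.4538 intr=37.2362 cont=36.3247 V=37.2362[EX]; j=2 S=75.9618 intr=27.7282 cont=26.8168 V=27.7282[EX]; j=3 S=86.8300 intr=16.8600 cont=15.9485 V=16.8600[EX]; j=4 S=99.2532 intr=4.4368 cont=5.9261 V=5.9261[hold]; j=5 S=113.4539 intr=0.0000 cont=0.8844 V=0.8844[hold]; j=6 S=129.6864 intr=0.0000 cont=0.0000 V=0.0000[hold]  S*(6)=86.8300
k=5: j=0 S=62.1560 intr=41.5340 cont=40.6226 V=41.5340[EX]; j=1 S=71.0489 intr=32.6411 cont=31.7296 V=32.6411[EX]; j=2 S=81.2143 intr=22.4757 cont=21.5643 V=22.4757[EX]; j=3 S=92.8340 intr=10.8560 cont=10.7558 V=10.8560[EX]; j=4 S=106.1163 intr=0.0000 cont=3.1277 V=3.1277[hold]; j=5 S=121.2989 intr=0.0000 cont=0.3949 V=0.3949[hold]  S*(5)=92.8340
k=4: j=0 S=66.4538 intr=37.2362 cont=36.3247 V=37.2362[EX]; j=1 S=75.9618 intr=27.7282 cont=26.8168 V=27.7282[EX]; j=2 S=86.8300 intr=16.8600 cont=15.9485 V=16.8600[EX]; j=3 S=99.2532 intr=4.4368 cont=6.5507 V=6.5507[hold]; j=4 S=113.4539 intr=0.0000 cont=1.6115 V=1.6115[hold]  S*(4)=86.8300
k=3: j=0 S=71.0489 intr=32.6411 cont=31.7296 V=32.6411[EX]; j=1 S=81.2143 intr=22.4757 cont=21.5643 V=22.4757[EX]; j=2 S=92.8340 intr=10.8560 cont=11.0960 V=11.0960[hold]; j=3 S=106.1163 intr=0.0000 cont=3.8026 V=3.8026[hold]  S*(3)=81.2143
k=2: j=0 S=75.9618 intr=27.7282 cont=26.8168 V=27.7282[EX]; j=1 S=86.8300 intr=16.8600 cont=16.0793 V=16.8600[EX]; j=2 S=99.2532 intr=4.4368 cont=7.0256 V=7.0256[hold]  S*(2)=86.8300
k=1: j=0 S=81.2143 intr=22.4757 cont=21.5643 V=22.4757[EX]; j=1 S=92.8340 intr=10.8560 cont=11.3547 V=11.3547[hold]  S*(1)=81.2143
k=0: j=0 S=86.8300 intr=16.8600 cont=16.2202 V=16.8600[EX]  S*(0)=86.8300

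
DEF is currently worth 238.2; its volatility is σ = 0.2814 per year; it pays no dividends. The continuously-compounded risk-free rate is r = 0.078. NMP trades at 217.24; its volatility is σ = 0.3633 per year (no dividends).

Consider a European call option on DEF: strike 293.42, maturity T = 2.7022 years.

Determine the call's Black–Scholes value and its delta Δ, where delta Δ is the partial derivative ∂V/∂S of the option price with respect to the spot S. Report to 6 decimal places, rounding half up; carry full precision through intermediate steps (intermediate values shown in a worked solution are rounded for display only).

price = 43.790758
Δ = 0.593365

σ√T = 0.2814·√2.7022 = 0.462576
d₁ = (ln(S/K) + (r+σ²/2)T) / (σ√T) = (ln(238.2/293.42) + (0.078+0.2814²/2)·2.7022) / 0.462576 = (-0.208494 + 0.317760) / 0.462576 = 0.236211
d₂ = d₁ − σ√T = 0.236211 − 0.462576 = -0.226365
e^{−rT} = 0.809959
N(d₁) = 0.593365,  N(d₂) = 0.410459
Call price V = S·N(d₁) − K·e^{−rT}·N(d₂) = 141.339649 − 97.548892 = 43.790758
Δ = N(d₁) = 0.593365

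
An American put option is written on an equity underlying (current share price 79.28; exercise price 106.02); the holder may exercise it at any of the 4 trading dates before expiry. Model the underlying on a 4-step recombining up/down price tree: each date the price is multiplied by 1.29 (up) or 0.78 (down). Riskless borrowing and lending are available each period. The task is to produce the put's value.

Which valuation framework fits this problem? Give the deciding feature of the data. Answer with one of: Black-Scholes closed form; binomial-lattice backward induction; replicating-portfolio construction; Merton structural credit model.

framework: binomial-lattice backward induction

Key observation: the defining feature is the embedded early-exercise option across 4 discrete dates on the spot-79.28 tree; pricing the strike-106.02 put means working backward with an exercise test at every node.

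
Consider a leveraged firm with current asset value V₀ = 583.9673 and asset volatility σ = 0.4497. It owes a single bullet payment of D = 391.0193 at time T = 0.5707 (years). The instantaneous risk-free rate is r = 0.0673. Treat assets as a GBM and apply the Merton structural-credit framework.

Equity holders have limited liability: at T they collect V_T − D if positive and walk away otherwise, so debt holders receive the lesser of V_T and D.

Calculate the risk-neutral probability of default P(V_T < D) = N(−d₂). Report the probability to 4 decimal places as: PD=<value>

Work the structural quantities from V₀ = 583.9673 against face 391.0193:
d₁ = [ln(V₀/D) + (r + σ²/2)T] / (σ√T)
   = [ln(583.9673/391.0193) + (0.0673 + 0.5·0.4497²)·0.5707] / (0.4497·√0.5707)
   = [0.401088 + 0.096114] / 0.339724 = 1.463546
d₂ = d₁ − σ√T = 1.463546 − 0.339724 = 1.123822
risk-neutral PD = N(−d₂) = N(-1.123822) = 0.130544

PD=0.1305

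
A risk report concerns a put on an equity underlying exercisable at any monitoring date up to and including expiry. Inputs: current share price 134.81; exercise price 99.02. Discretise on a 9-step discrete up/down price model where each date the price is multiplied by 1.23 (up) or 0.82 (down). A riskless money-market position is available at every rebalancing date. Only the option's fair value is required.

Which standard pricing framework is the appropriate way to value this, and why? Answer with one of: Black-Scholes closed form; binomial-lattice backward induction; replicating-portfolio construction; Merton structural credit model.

Key observation: the put (strike 99.02 on spot 134.81) is American-style on a 9-step discrete price model, so the early-exercise decision at every node requires stepwise backward valuation — a closed form cannot price the exercise right.

framework: binomial-lattice backward induction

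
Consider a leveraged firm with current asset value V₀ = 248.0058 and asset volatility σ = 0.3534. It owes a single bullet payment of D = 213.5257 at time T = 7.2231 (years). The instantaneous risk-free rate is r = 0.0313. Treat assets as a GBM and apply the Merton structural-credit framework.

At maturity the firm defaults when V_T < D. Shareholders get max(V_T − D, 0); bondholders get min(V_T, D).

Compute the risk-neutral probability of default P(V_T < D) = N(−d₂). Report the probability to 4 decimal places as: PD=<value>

With assets at 248.0058 and a single debt payment of 213.5257 at 7.2231 years:
d₁ = [ln(V₀/D) + (r + σ²/2)T] / (σ√T)
   = [ln(248.0058/213.5257) + (0.0313 + 0.5·0.3534²)·7.2231] / (0.3534·√7.2231)
   = [0.149695 + 0.677135] / 0.949792 = 0.870538
d₂ = d₁ − σ√T = 0.870538 − 0.949792 = -0.079253
risk-neutral PD = N(−d₂) = N(0.079253) = 0.531584

PD=0.5316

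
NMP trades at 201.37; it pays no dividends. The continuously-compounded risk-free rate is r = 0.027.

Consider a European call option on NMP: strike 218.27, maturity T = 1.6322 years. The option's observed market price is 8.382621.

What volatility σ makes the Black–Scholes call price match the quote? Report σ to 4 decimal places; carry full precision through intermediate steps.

sigma = 0.1125

At σ = 0.1125 the Black–Scholes value reproduces the quote:
σ√T = 0.1125·√1.6322 = 0.143727
d₁ = (ln(S/K) + (r+σ²/2)T) / (σ√T) = (ln(201.37/218.27) + (0.027+0.1125²/2)·1.6322) / 0.143727 = (-0.080589 + 0.054398) / 0.143727 = -0.182225
d₂ = d₁ − σ√T = -0.182225 − 0.143727 = -0.325952
e^{−rT} = 0.956888
N(d₁) = 0.427703,  N(d₂) = 0.372230
V = S·N(d₁) − K·e^{−rT}·N(d₂) = 86.126598 − 77.743977 = 8.382621 (equal to the quote); since ∂V/∂σ > 0 for all σ, the implied volatility is unique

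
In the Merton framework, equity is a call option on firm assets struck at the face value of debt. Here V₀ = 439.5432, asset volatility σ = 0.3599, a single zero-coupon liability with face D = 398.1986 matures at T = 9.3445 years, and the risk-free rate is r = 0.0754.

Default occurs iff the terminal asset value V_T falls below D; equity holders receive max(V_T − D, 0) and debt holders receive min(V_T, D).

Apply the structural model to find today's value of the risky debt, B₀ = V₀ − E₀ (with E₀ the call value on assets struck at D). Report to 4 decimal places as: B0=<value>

Equity is a call on the firm's assets struck at D = 398.1986:
d₁ = [ln(V₀/D) + (r + σ²/2)T] / (σ√T)
   = [ln(439.5432/398.1986) + (0.0754 + 0.5·0.3599²)·9.3445] / (0.3599·√9.3445)
   = [0.098785 + 1.309763] / 1.100170 = 1.280300
d₂ = d₁ − σ√T = 1.280300 − 1.100170 = 0.180130
N(d₁) = 0.899780,  N(d₂) = 0.571475,  e^(−rT) = 0.494318
E₀ = V₀·N(d₁) − D·e^(−rT)·N(d₂)
   = 439.5432·0.899780 − 398.1986·0.494318·0.571475 = 283.004945
B₀ = V₀ − E₀ = 439.5432 − 283.004945 = 156.538255

B0=156.5383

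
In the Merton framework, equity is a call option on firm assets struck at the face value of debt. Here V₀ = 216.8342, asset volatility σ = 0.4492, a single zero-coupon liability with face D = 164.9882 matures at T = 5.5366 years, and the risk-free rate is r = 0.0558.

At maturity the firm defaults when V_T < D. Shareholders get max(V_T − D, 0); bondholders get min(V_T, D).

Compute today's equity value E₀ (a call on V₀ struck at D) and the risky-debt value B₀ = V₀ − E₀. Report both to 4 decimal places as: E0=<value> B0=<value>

Work the structural quantities from V₀ = 216.8342 against face 164.9882:
d₁ = [ln(V₀/D) + (r + σ²/2)T] / (σ√T)
   = [ln(216.8342/164.9882) + (0.0558 + 0.5·0.4492²)·5.5366] / (0.4492·√5.5366)
   = [0.273259 + 0.867532] / 1.056967 = 1.079306
d₂ = d₁ − σ√T = 1.079306 − 1.056967 = 0.022339
N(d₁) = 0.859774,  N(d₂) = 0.508911,  e^(−rT) = 0.734223
E₀ = V₀·N(d₁) − D·e^(−rT)·N(d₂)
   = 216.8342·0.859774 − 164.9882·0.734223·0.508911 = 124.779899
B₀ = V₀ − E₀ = 216.8342 − 124.779899 = 92.054301

E0=124.7799 B0=92.0543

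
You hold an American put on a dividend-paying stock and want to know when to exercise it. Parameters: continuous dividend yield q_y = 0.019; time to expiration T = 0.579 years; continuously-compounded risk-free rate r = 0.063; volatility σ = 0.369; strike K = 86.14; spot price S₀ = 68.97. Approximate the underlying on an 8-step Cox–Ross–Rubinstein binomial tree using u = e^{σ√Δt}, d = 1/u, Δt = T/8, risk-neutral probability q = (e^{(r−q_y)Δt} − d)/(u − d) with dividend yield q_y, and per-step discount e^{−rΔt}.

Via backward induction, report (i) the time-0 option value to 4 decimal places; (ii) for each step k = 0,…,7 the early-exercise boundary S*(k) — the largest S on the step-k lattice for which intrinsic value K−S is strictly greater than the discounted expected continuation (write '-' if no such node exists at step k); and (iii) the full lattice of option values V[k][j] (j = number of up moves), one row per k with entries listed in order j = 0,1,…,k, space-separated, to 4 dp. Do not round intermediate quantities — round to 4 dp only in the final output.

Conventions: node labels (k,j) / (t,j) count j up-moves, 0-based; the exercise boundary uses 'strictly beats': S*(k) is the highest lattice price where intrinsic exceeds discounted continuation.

params: Δt=0.07237 u=1.10437 d=0.90550 q=0.49124 e^(-rΔt)=0.99545
t_8 payoffs: 54.9684 48.1224 39.7729 29.5897 17.1700 2.0227 0.0000 0.0000 0.0000
t_7: node(7,0) S=34.4248 payoff=51.7152 vs cont=51.3706 → 51.7152 [stop]  node(7,1) S=41.9853 payoff=44.1547 vs cont=43.8206 → 44.1547 [stop]  node(7,2) S=51.2062 payoff=34.9338 vs cont=34.6123 → 34.9338 [stop]  node(7,3) S=62.4522 payoff=23.6878 vs cont=23.3818 → 23.6878 [stop]  node(7,4) S=76.1681 payoff=9.9719 vs cont=9.6847 → 9.9719 [stop]  node(7,5) S=92.8963 payoff=0.0000 vs cont=1.0244 → 1.0244 [wait]  node(7,6) S=113.2984 payoff=0.0000 vs cont=0.0000 → 0.0000 [wait]  node(7,7) S=138.1812 payoff=0.0000 vs cont=0.0000 → 0.0000 [wait]  ⇒ S*(7)=76.1681
t_6: node(6,0) S=38.0176 payoff=48.1224 vs cont=47.7828 → 48.1224 [stop]  node(6,1) S=46.3671 payoff=39.7729 vs cont=39.4448 → 39.7729 [stop]  node(6,2) S=56.5503 payoff=29.5897 vs cont=29.2755 → 29.5897 [stop]  node(6,3) S=68.9700 payoff=17.1700 vs cont=16.8729 → 17.1700 [stop]  node(6,4) S=84.1173 payoff=2.0227 vs cont=5.5511 → 5.5511 [wait]  node(6,5) S=102.5914 payoff=0.0000 vs cont=0.5188 → 0.5188 [wait]  node(6,6) S=125.1227 payoff=0.0000 vs cont=0.0000 → 0.0000 [wait]  ⇒ S*(6)=68.9700
t_5: node(5,0) S=41.9853 payoff=44.1547 vs cont=43.8206 → 44.1547 [stop]  node(5,1) S=51.2062 payoff=34.9338 vs cont=34.6123 → 34.9338 [stop]  node(5,2) S=62.4522 payoff=23.6878 vs cont=23.3818 → 23.6878 [stop]  node(5,3) S=76.1681 payoff=9.9719 vs cont=11.4102 → 11.4102 [wait]  node(5,4) S=92.8963 payoff=0.0000 vs cont=3.0650 → 3.0650 [wait]  node(5,5) S=113.2984 payoff=0.0000 vs cont=0.2627 → 0.2627 [wait]  ⇒ S*(5)=62.4522
t_4: node(4,0) S=46.3671 payoff=39.7729 vs cont=39.4448 → 39.7729 [stop]  node(4,1) S=56.5503 payoff=29.5897 vs cont=29.2755 → 29.5897 [stop]  node(4,2) S=68.9700 payoff=17.1700 vs cont=17.5762 → 17.5762 [wait]  node(4,3) S=84.1173 payoff=2.0227 vs cont=7.2774 → 7.2774 [wait]  node(4,4) S=102.5914 payoff=0.0000 vs cont=1.6807 → 1.6807 [wait]  ⇒ S*(4)=56.5503
t_3: node(3,0) S=51.2062 payoff=34.9338 vs cont=34.6123 → 34.9338 [stop]  node(3,1) S=62.4522 payoff=23.6878 vs cont=23.5804 → 23.6878 [stop]  node(3,2) S=76.1681 payoff=9.9719 vs cont=12.4601 → 12.4601 [wait]  node(3,3) S=92.8963 payoff=0.0000 vs cont=4.5075 → 4.5075 [wait]  ⇒ S*(3)=62.4522
t_2: node(2,0) S=56.5503 payoff=29.5897 vs cont=29.2755 → 29.5897 [stop]  node(2,1) S=68.9700 payoff=17.1700 vs cont=18.0896 → 18.0896 [wait]  node(2,2) S=84.1173 payoff=2.0227 vs cont=8.5145 → 8.5145 [wait]  ⇒ S*(2)=56.5503
t_1: node(1,0) S=62.4522 payoff=23.6878 vs cont=23.8315 → 23.8315 [wait]  node(1,1) S=76.1681 payoff=9.9719 vs cont=13.3251 → 13.3251 [wait]  ⇒ S*(1)=-
t_0: node(0,0) S=68.9700 payoff=17.1700 vs cont=18.5854 → 18.5854 [wait]  ⇒ S*(0)=-

price = 18.5854
boundary = - - 56.5503 62.4522 56.5503 62.4522 68.9700 76.1681
tree:
18.5854
23.8315 13.3251
29.5897 18.0896 8.5145
34.9338 23.6878 12.4601 4.5075
39.7729 29.5897 17.5762 7.2774 1.6807
44.1547 34.9338 23.6878 11.4102 3.0650 0.2627
48.1224 39.7729 29.5897 17.1700 5.5511 0.5188 0.0000
51.7152 44.1547 34.9338 23.6878 9.9719 1.0244 0.0000 0.0000
54.9684 48.1224 39.7729 29.5897 17.1700 2.0227 0.0000 0.0000 0.0000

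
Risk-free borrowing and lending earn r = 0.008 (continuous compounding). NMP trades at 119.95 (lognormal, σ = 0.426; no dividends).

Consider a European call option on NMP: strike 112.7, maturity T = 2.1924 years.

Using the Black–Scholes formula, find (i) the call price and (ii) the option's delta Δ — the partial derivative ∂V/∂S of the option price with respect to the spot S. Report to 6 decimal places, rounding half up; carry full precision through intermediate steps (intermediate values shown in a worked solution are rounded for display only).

σ√T = 0.426·√2.1924 = 0.630768
d₁ = (ln(S/K) + (r+σ²/2)T) / (σ√T) = (ln(119.95/112.7) + (0.008+0.426²/2)·2.1924) / 0.630768 = (0.062346 + 0.216473) / 0.630768 = 0.442031
d₂ = d₁ − σ√T = 0.442031 − 0.630768 = -0.188737
e^{−rT} = 0.982614
N(d₁) = 0.670767,  N(d₂) = 0.425149
Call price V = S·N(d₁) − K·e^{−rT}·N(d₂) = 80.458445 − 47.081293 = 33.377152
Δ = N(d₁) = 0.670767

price = 33.377152
Δ = 0.670767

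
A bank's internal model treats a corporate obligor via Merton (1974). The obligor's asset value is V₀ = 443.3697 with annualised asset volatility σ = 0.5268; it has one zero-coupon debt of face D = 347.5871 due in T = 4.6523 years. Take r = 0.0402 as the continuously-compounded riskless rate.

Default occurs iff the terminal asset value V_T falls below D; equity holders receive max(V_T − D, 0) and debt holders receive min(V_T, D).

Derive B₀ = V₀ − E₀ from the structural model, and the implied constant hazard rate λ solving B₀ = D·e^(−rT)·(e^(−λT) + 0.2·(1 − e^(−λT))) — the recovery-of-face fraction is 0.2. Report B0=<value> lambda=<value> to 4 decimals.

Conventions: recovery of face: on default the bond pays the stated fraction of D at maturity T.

Equity is a call on the firm's assets struck at D = 347.5871:
d₁ = [ln(V₀/D) + (r + σ²/2)T] / (σ√T)
   = [ln(443.3697/347.5871) + (0.0402 + 0.5·0.5268²)·4.6523] / (0.5268·√4.6523)
   = [0.243389 + 0.832572] / 1.136265 = 0.946927
d₂ = d₁ − σ√T = 0.946927 − 1.136265 = -0.189338
N(d₁) = 0.828162,  N(d₂) = 0.424914,  e^(−rT) = 0.829425
E₀ = V₀·N(d₁) − D·e^(−rT)·N(d₂)
   = 443.3697·0.828162 − 347.5871·0.829425·0.424914 = 244.680322
B₀ = V₀ − E₀ = 443.3697 − 244.680322 = 198.689378
e^(−λT) = (B₀·e^(rT)/D − 0.2)/(1 − 0.2) = (198.6894·1.205654/347.5871 − 0.2)/0.8 = 0.61147739
λ = −ln(0.61147739)/4.6523 = 0.105728

B0=198.6894 lambda=0.1057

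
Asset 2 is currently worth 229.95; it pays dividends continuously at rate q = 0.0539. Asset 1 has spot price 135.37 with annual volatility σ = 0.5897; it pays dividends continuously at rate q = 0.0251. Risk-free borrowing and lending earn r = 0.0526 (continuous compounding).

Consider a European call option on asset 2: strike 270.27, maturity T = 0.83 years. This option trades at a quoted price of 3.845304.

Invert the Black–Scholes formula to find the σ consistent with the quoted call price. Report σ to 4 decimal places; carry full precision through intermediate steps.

sigma = 0.1900

At σ = 0.1900 the Black–Scholes value reproduces the quote:
σ√T = 0.19·√0.83 = 0.173098
d₁ = (ln(S/K) + (r−q+σ²/2)T) / (σ√T) = (ln(229.95/270.27) + (0.0526−0.0539+0.19²/2)·0.83) / 0.173098 = (-0.161560 + 0.013902) / 0.173098 = -0.853025
d₂ = d₁ − σ√T = -0.853025 − 0.173098 = -1.026123
e^{−rT} = 0.957281
e^{−qT} = 0.956249
N(d₁) = 0.196823,  N(d₂) = 0.152417
V = S·e^{−qT}·N(d₁) − K·e^{−rT}·N(d₂) = 43.279259 − 39.433955 = 3.845304 (the quoted price), and the Black–Scholes price is strictly increasing in σ, so σ is unique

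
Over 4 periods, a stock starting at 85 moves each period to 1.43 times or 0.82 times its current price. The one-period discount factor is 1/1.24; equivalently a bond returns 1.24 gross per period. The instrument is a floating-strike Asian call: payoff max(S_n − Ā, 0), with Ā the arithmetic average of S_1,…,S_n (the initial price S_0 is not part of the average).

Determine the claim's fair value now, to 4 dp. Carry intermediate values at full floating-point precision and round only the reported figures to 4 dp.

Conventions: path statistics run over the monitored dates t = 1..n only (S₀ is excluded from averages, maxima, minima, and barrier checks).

price = 22.5446

No-arbitrage gives p* = (R−d)/(u−d) = 0.6885: enumerate every path, weight its payoff by its p*-probability, and discount by R^4.
Enumerate all 2^4 = 16 price paths (U = up ×1.43, D = down ×0.82); each path with k up-moves has probability p*^k·(1−p*)^(4−k).
DDDD: Ā=53.0377, payoff=0.0000, prob=0.009412
UDDD: Ā=92.4925, payoff=0.0000, prob=0.020806
DUDD: Ā=79.5300, payoff=0.0000, prob=0.020806
UUDD: Ā=138.6926, payoff=0.0000, prob=0.045992
DDUD: Ā=68.9008, payoff=0.0000, prob=0.020806
UDUD: Ā=120.1562, payoff=0.0000, prob=0.045992
DUUD: Ā=107.1937, payoff=9.6805, prob=0.045992
UUUD: Ā=186.9353, payoff=16.8819, prob=0.101667
DDDU: Ā=60.1848, payoff=6.8340, prob=0.020806
UDDU: Ā=104.9564, payoff=11.9179, prob=0.045992
DUDU: Ā=91.9939, payoff=24.8804, prob=0.045992
UUDU: Ā=160.4283, payoff=43.3889, prob=0.101667
DDUU: Ā=81.3646, payoff=35.5096, prob=0.045992
UDUU: Ā=141.8919, payoff=61.9253, prob=0.101667
DUUU: Ā=128.9294, payoff=74.8878, prob=0.101667
UUUU: Ā=224.8404, payoff=130.5970, prob=0.224739
Price = Σ prob·payoff / R^4 = 53.300255 / 2.364214 = 22.5446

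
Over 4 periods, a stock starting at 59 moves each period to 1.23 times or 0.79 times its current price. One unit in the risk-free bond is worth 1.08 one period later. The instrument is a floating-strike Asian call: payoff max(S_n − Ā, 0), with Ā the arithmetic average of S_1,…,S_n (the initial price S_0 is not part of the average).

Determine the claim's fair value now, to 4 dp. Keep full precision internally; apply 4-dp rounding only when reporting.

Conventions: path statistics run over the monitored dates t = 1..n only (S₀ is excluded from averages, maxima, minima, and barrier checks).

Under the martingale measure an up-move has probability p* = 0.6591; value the claim as the probability-weighted average of per-path payoffs, discounted 4 periods at R = 1.08.
Enumerate all 2^4 = 16 price paths (U = up ×1.23, D = down ×0.79); each path with k up-moves has probability p*^k·(1−p*)^(4−k).
DDDD: Ā=33.8754, payoff=0.0000, prob=0.013507
UDDD: Ā=52.7428, payoff=0.0000, prob=0.026113
DUDD: Ā=46.2528, payoff=0.0000, prob=0.026113
UUDD: Ā=72.0138, payoff=0.0000, prob=0.050486
DDUD: Ā=41.1257, payoff=0.0000, prob=0.026113
UDUD: Ā=64.0311, payoff=0.0000, prob=0.050486
DUUD: Ā=57.5411, payoff=0.0000, prob=0.050486
UUUD: Ā=89.5893, payoff=0.0000, prob=0.097606
DDDU: Ā=37.0753, payoff=0.0000, prob=0.026113
UDDU: Ā=57.7248, payoff=0.0000, prob=0.050486
DUDU: Ā=51.2348, payoff=4.4731, prob=0.050486
UUDU: Ā=79.7706, payoff=6.9644, prob=0.097606
DDUU: Ā=46.1077, payoff=9.6002, prob=0.050486
UDUU: Ā=71.7879, payoff=14.9471, prob=0.097606
DUUU: Ā=65.2979, payoff=21.4371, prob=0.097606
UUUU: Ā=101.6663, payoff=33.3768, prob=0.188704
Price = Σ prob·payoff / R^4 = 11.239900 / 1.360489 = 8.2617

price = 8.2617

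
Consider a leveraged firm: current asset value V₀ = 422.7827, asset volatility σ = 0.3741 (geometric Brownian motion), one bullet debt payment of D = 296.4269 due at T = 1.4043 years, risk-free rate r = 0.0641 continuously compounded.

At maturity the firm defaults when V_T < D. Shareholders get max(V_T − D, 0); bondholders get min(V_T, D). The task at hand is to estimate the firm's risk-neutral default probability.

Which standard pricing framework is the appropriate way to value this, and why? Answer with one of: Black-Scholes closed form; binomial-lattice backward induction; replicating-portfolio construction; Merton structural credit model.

Key observation: the data describe a firm's assets (V₀ = 422.7827, GBM) and a single zero-coupon debt of face 296.4269, so credit quantities follow from equity-as-call in the structural model.

framework: Merton structural credit model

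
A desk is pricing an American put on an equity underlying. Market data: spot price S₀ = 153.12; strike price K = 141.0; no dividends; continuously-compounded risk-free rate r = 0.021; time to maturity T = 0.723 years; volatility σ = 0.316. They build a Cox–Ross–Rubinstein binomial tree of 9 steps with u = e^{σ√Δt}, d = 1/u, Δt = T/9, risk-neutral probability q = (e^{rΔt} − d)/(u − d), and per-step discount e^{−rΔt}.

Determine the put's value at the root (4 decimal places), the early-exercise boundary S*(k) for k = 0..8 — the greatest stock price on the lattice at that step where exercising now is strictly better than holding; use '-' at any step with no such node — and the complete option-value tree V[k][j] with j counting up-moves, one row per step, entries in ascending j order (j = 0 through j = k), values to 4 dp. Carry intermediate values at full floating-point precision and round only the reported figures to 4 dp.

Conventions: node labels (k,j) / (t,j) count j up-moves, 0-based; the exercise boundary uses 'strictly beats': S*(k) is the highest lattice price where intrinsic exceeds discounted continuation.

params: Δt=0.08033 u=1.09370 d=0.91433 q=0.48704 e^(-rΔt)=0.99831
t_9 payoffs: 72.6157 59.2004 43.1535 23.9584 0.9979 0.0000 0.0000 0.0000 0.0000 0.0000
t_8: node(8,0) S=74.7917 payoff=66.2083 vs cont=65.9706 → 66.2083 [stop]  node(8,1) S=89.4640 payoff=51.5360 vs cont=51.2984 → 51.5360 [stop]  node(8,2) S=107.0145 payoff=33.9855 vs cont=33.7478 → 33.9855 [stop]  node(8,3) S=128.0081 payoff=12.9919 vs cont=12.7543 → 12.9919 [stop]  node(8,4) S=153.1200 payoff=0.0000 vs cont=0.5110 → 0.5110 [wait]  node(8,5) S=183.1583 payoff=0.0000 vs cont=0.0000 → 0.0000 [wait]  node(8,6) S=219.0892 payoff=0.0000 vs cont=0.0000 → 0.0000 [wait]  node(8,7) S=262.0690 payoff=0.0000 vs cont=0.0000 → 0.0000 [wait]  node(8,8) S=313.4803 payoff=0.0000 vs cont=0.0000 → 0.0000 [wait]  ⇒ S*(8)=128.0081
t_7: node(7,0) S=81.7996 payoff=59.2004 vs cont=58.9628 → 59.2004 [stop]  node(7,1) S=97.8465 payoff=43.1535 vs cont=42.9158 → 43.1535 [stop]  node(7,2) S=117.0416 payoff=23.9584 vs cont=23.7208 → 23.9584 [stop]  node(7,3) S=140.0021 payoff=0.9979 vs cont=6.9016 → 6.9016 [wait]  node(7,4) S=167.4670 payoff=0.0000 vs cont=0.2617 → 0.2617 [wait]  node(7,5) S=200.3198 payoff=0.0000 vs cont=0.0000 → 0.0000 [wait]  node(7,6) S=239.6174 payoff=0.0000 vs cont=0.0000 → 0.0000 [wait]  node(7,7) S=286.6242 payoff=0.0000 vs cont=0.0000 → 0.0000 [wait]  ⇒ S*(7)=117.0416
t_6: node(6,0) S=89.4640 payoff=51.5360 vs cont=51.2984 → 51.5360 [stop]  node(6,1) S=107.0145 payoff=33.9855 vs cont=33.7478 → 33.9855 [stop]  node(6,2) S=128.0081 payoff=12.9919 vs cont=15.6248 → 15.6248 [wait]  node(6,3) S=153.1200 payoff=0.0000 vs cont=3.6615 → 3.6615 [wait]  node(6,4) S=183.1583 payoff=0.0000 vs cont=0.1340 → 0.1340 [wait]  node(6,5) S=219.0892 payoff=0.0000 vs cont=0.0000 → 0.0000 [wait]  node(6,6) S=262.0690 payoff=0.0000 vs cont=0.0000 → 0.0000 [wait]  ⇒ S*(6)=107.0145
t_5: node(5,0) S=97.8465 payoff=43.1535 vs cont=42.9158 → 43.1535 [stop]  node(5,1) S=117.0416 payoff=23.9584 vs cont=25.0009 → 25.0009 [wait]  node(5,2) S=140.0021 payoff=0.9979 vs cont=9.7817 → 9.7817 [wait]  node(5,3) S=167.4670 payoff=0.0000 vs cont=1.9402 → 1.9402 [wait]  node(5,4) S=200.3198 payoff=0.0000 vs cont=0.0686 → 0.0686 [wait]  node(5,5) S=239.6174 payoff=0.0000 vs cont=0.0000 → 0.0000 [wait]  ⇒ S*(5)=97.8465
t_4: node(4,0) S=107.0145 payoff=33.9855 vs cont=34.2547 → 34.2547 [wait]  node(4,1) S=128.0081 payoff=12.9919 vs cont=17.5589 → 17.5589 [wait]  node(4,2) S=153.1200 payoff=0.0000 vs cont=5.9526 → 5.9526 [wait]  node(4,3) S=183.1583 payoff=0.0000 vs cont=1.0270 → 1.0270 [wait]  node(4,4) S=219.0892 payoff=0.0000 vs cont=0.0351 → 0.0351 [wait]  ⇒ S*(4)=-
t_3: node(3,0) S=117.0416 payoff=23.9584 vs cont=26.0792 → 26.0792 [wait]  node(3,1) S=140.0021 payoff=0.9979 vs cont=11.8861 → 11.8861 [wait]  node(3,2) S=167.4670 payoff=0.0000 vs cont=3.5476 → 3.5476 [wait]  node(3,3) S=200.3198 payoff=0.0000 vs cont=0.5430 → 0.5430 [wait]  ⇒ S*(3)=-
t_2: node(2,0) S=128.0081 payoff=12.9919 vs cont=19.1343 → 19.1343 [wait]  node(2,1) S=153.1200 payoff=0.0000 vs cont=7.8118 → 7.8118 [wait]  node(2,2) S=183.1583 payoff=0.0000 vs cont=2.0807 → 2.0807 [wait]  ⇒ S*(2)=-
t_1: node(1,0) S=140.0021 payoff=0.9979 vs cont=13.5969 → 13.5969 [wait]  node(1,1) S=167.4670 payoff=0.0000 vs cont=5.0121 → 5.0121 [wait]  ⇒ S*(1)=-
t_0: node(0,0) S=153.1200 payoff=0.0000 vs cont=9.3999 → 9.3999 [wait]  ⇒ S*(0)=-

price = 9.3999
boundary = - - - - - 97.8465 107.0145 117.0416 128.0081
tree:
9.3999
13.5969 5.0121
19.1343 7.8118 2.0807
26.0792 11.8861 3.5476 0.5430
34.2547 17.5589 5.9526 1.0270 0.0351
43.1535 25.0009 9.7817 1.9402 0.0686 0.0000
51.5360 33.9855 15.6248 3.6615 0.1340 0.0000 0.0000
59.2004 43.1535 23.9584 6.9016 0.2617 0.0000 0.0000 0.0000
66.2083 51.5360 33.9855 12.9919 0.5110 0.0000 0.0000 0.0000 0.0000
72.6157 59.2004 43.1535 23.9584 0.9979 0.0000 0.0000 0.0000 0.0000 0.0000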